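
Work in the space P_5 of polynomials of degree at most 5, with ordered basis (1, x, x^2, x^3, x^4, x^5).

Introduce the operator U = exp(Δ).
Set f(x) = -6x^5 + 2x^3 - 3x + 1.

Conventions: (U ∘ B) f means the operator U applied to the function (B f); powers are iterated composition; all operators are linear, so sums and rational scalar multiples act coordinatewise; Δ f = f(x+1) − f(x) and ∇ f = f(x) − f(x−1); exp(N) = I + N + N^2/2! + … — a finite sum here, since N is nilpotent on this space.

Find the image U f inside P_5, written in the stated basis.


order-1 term: -30x^4 - 60x^3 - 54x^2 - 24x - 7
order-2 term: -60x^3 - 180x^2 - 204x - 84
order-3 term: -60x^2 - 180x - 148
order-4 term: -30x - 60
order-5 term: -6
the series for exp(Δ) f terminates at order 5
exp(Δ) f = -6x^5 - 30x^4 - 118x^3 - 294x^2 - 441x - 304

g(x) = -6x^5 - 30x^4 - 118x^3 - 294x^2 - 441x - 304


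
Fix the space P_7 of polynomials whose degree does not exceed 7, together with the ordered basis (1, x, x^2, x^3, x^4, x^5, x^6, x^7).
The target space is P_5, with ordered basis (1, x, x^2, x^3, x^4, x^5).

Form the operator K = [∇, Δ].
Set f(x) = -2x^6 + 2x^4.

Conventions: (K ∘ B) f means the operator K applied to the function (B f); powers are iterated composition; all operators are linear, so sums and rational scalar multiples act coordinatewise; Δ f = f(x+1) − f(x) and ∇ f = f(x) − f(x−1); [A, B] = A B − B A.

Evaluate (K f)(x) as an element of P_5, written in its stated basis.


Δ f = -12x^5 - 30x^4 - 32x^3 - 18x^2 - 4x
∇ Δ f = -60x^4 - 36x^2
∇ f = -12x^5 + 30x^4 - 32x^3 + 18x^2 - 4x
Δ ∇ f = -60x^4 - 36x^2
[∇, Δ] f = 0

the result is g(x) = 0


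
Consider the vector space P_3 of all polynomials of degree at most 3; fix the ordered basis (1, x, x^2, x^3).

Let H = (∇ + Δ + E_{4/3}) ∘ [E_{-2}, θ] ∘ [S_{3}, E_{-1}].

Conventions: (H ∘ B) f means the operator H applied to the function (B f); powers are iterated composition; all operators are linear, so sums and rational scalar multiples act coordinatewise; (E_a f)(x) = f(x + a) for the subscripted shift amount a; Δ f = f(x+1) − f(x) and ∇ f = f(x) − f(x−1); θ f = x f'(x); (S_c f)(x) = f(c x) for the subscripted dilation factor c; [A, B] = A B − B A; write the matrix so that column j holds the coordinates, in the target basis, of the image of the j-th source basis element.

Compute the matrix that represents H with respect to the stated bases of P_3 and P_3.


image of 1: 0
image of x: 0
image of x^2: -24
image of x^3: -216x - 144
each image's coordinates form column j of the matrix

the matrix is [[0, 0, -24, -144]; [0, 0, 0, -216]; [0, 0, 0, 0]; [0, 0, 0, 0]] (rows listed top to bottom)


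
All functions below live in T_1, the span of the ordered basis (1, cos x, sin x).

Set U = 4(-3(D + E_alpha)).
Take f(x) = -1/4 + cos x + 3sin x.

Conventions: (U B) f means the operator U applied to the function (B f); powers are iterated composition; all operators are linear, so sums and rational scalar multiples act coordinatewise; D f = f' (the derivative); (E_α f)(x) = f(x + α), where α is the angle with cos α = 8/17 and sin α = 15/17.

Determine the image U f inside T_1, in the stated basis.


the image equals g(x) = 3 - (1248/17)cos x + (96/17)sin x

D f = 3cos x - sin x
E_alpha f = -1/4 + (53/17)cos x + (9/17)sin x
(D + E_alpha) f = -1/4 + (104/17)cos x - (8/17)sin x
(-3(D + E_alpha)) f = 3/4 - (312/17)cos x + (24/17)sin x
(4(-3(D + E_alpha))) f = 3 - (1248/17)cos x + (96/17)sin x


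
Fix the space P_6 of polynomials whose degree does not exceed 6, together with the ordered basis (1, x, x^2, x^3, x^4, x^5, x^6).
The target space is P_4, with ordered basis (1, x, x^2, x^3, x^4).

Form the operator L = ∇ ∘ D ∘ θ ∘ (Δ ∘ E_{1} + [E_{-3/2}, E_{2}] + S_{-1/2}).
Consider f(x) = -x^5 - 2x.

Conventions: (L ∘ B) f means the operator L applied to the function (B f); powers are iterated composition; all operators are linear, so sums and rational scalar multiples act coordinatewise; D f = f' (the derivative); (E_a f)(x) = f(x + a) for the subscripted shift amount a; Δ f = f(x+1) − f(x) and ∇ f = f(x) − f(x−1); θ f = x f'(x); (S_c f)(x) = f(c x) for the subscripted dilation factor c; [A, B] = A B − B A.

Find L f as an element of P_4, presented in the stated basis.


the result is g(x) = (25/8)x^3 - (3915/16)x^2 - (2375/8)x - 2905/32

E_{1} f = -x^5 - 5x^4 - 10x^3 - 10x^2 - 7x - 3
Δ E_{1} f = -5x^4 - 30x^3 - 70x^2 - 75x - 33
E_{2} f = -x^5 - 10x^4 - 40x^3 - 80x^2 - 82x - 36
E_{-3/2} E_{2} f = -x^5 - (5/2)x^4 - (5/2)x^3 - (5/4)x^2 - (37/16)x - 33/32
E_{-3/2} f = -x^5 + (15/2)x^4 - (45/2)x^3 + (135/4)x^2 - (437/16)x + 339/32
E_{2} E_{-3/2} f = -x^5 - (5/2)x^4 - (5/2)x^3 - (5/4)x^2 - (37/16)x - 33/32
[E_{-3/2}, E_{2}] f = 0
S_{-1/2} f = (1/32)x^5 + x
(Δ ∘ E_{1} + [E_{-3/2}, E_{2}] + S_{-1/2}) f = (1/32)x^5 - 5x^4 - 30x^3 - 70x^2 - 74x - 33
θ (Δ ∘ E_{1} + [E_{-3/2}, E_{2}] + S_{-1/2}) f = (5/32)x^5 - 20x^4 - 90x^3 - 140x^2 - 74x
D θ (Δ ∘ E_{1} + [E_{-3/2}, E_{2}] + S_{-1/2}) f = (25/32)x^4 - 80x^3 - 270x^2 - 280x - 74
∇ (D ∘ θ) (Δ ∘ E_{1} + [E_{-3/2}, E_{2}] + S_{-1/2}) f = (25/8)x^3 - (3915/16)x^2 - (2375/8)x - 2905/32


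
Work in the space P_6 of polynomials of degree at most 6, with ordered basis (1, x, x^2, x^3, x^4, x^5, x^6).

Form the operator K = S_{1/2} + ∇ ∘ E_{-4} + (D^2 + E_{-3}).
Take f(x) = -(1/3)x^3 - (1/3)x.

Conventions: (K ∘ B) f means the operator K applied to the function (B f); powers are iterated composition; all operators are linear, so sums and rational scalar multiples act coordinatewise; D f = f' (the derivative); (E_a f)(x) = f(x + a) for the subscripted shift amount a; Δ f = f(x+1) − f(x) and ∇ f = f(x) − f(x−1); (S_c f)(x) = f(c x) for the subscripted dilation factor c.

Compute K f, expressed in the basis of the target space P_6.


S_{1/2} f = -(1/24)x^3 - (1/6)x
E_{-4} f = -(1/3)x^3 + 4x^2 - (49/3)x + 68/3
∇ E_{-4} f = -x^2 + 9x - 62/3
D f = -x^2 - 1/3
D D f = -2x
E_{-3} f = -(1/3)x^3 + 3x^2 - (28/3)x + 10
(D^2 + E_{-3}) f = -(1/3)x^3 + 3x^2 - (34/3)x + 10
(S_{1/2} + ∇ ∘ E_{-4} + (D^2 + E_{-3})) f = -(3/8)x^3 + 2x^2 - (5/2)x - 32/3

the image equals g(x) = -(3/8)x^3 + 2x^2 - (5/2)x - 32/3


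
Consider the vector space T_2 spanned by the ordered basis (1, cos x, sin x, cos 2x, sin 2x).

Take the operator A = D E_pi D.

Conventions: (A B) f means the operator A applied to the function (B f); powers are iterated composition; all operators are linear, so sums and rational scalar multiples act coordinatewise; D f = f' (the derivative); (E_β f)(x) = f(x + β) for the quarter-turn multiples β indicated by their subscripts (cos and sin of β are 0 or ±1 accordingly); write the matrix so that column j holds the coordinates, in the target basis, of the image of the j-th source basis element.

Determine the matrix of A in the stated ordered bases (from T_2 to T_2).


the matrix is [[0, 0, 0, 0, 0]; [0, 1, 0, 0, 0]; [0, 0, 1, 0, 0]; [0, 0, 0, -4, 0]; [0, 0, 0, 0, -4]] (rows listed top to bottom)

image of 1: 0
image of cos x: cos x
image of sin x: sin x
image of cos 2x: -4cos 2x
image of sin 2x: -4sin 2x
each image's coordinates form column j of the matrix


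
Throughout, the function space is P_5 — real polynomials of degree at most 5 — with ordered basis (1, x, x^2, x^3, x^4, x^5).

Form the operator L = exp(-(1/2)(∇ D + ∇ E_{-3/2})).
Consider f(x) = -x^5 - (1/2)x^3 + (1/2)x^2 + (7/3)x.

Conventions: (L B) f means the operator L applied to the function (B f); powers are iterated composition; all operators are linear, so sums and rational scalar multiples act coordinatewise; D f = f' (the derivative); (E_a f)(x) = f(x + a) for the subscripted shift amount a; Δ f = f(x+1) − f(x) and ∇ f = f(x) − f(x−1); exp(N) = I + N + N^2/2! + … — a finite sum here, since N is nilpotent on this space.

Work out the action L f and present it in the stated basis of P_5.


order-1 term: (5/2)x^4 - 10x^3 + 47x^2 - 77x + 4241/96
order-2 term: -(5/2)x^3 + 15x^2 - (493/8)x + 677/8
order-3 term: (5/4)x^2 - (15/2)x + 153/8
order-4 term: -(5/16)x + 5/4
order-5 term: 1/32
the series for exp(-(1/2)(∇ D + ∇ E_{-3/2})) f terminates at order 5
exp(-(1/2)(∇ D + ∇ E_{-3/2})) f = -x^5 + (5/2)x^4 - 13x^3 + (255/4)x^2 - (6917/48)x + 3581/24

g(x) = -x^5 + (5/2)x^4 - 13x^3 + (255/4)x^2 - (6917/48)x + 3581/24


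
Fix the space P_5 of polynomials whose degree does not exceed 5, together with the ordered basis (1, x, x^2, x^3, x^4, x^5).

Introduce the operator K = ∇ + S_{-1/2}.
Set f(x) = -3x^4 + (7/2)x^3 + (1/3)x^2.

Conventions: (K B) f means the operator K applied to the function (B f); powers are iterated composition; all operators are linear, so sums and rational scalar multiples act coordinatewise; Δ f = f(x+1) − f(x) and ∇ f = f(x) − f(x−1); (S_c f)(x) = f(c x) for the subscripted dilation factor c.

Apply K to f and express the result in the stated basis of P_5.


∇ f = -12x^3 + (57/2)x^2 - (131/6)x + 37/6
S_{-1/2} f = -(3/16)x^4 - (7/16)x^3 + (1/12)x^2
(∇ + S_{-1/2}) f = -(3/16)x^4 - (199/16)x^3 + (343/12)x^2 - (131/6)x + 37/6

g(x) = -(3/16)x^4 - (199/16)x^3 + (343/12)x^2 - (131/6)x + 37/6


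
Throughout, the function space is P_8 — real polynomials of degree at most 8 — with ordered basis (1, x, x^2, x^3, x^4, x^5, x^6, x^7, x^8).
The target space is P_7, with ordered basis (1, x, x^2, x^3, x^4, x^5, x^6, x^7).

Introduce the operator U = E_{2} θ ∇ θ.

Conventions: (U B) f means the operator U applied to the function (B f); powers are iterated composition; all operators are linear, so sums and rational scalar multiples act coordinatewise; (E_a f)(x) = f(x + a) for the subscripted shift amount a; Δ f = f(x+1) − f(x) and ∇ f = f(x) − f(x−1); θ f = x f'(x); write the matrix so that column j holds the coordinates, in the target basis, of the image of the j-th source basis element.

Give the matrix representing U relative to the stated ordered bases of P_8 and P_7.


the matrix is [[0, 0, 8, 54, 224, 750, 2232, 6174, 16256]; [0, 0, 4, 63, 400, 1775, 6516, 21315, 64576]; [0, 0, 0, 18, 240, 1600, 7740, 31164, 111552]; [0, 0, 0, 0, 48, 650, 4680, 24745, 108864]; [0, 0, 0, 0, 0, 100, 1440, 11270, 64960]; [0, 0, 0, 0, 0, 0, 180, 2793, 23744]; [0, 0, 0, 0, 0, 0, 0, 294, 4928]; [0, 0, 0, 0, 0, 0, 0, 0, 448]] (rows listed top to bottom)

image of 1: 0
image of x: 0
image of x^2: 4x + 8
image of x^3: 18x^2 + 63x + 54
image of x^4: 48x^3 + 240x^2 + 400x + 224
image of x^5: 100x^4 + 650x^3 + 1600x^2 + 1775x + 750
image of x^6: 180x^5 + 1440x^4 + 4680x^3 + 7740x^2 + 6516x + 2232
image of x^7: 294x^6 + 2793x^5 + 11270x^4 + 24745x^3 + 31164x^2 + 21315x + 6174
image of x^8: 448x^7 + 4928x^6 + 23744x^5 + 64960x^4 + 108864x^3 + 111552x^2 + 64576x + 16256
each image's coordinates form column j of the matrix


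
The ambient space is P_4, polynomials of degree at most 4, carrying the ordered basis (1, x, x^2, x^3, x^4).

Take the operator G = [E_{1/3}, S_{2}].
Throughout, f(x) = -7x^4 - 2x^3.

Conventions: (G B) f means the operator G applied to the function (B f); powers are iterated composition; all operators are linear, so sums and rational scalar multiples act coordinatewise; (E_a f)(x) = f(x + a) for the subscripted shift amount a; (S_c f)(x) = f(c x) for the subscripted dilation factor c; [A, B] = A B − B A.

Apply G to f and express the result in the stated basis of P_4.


the result is g(x) = -(224/3)x^3 - 64x^2 - (500/27)x - 49/27

S_{2} f = -112x^4 - 16x^3
E_{1/3} S_{2} f = -112x^4 - (496/3)x^3 - (272/3)x^2 - (592/27)x - 160/81
E_{1/3} f = -7x^4 - (34/3)x^3 - (20/3)x^2 - (46/27)x - 13/81
S_{2} E_{1/3} f = -112x^4 - (272/3)x^3 - (80/3)x^2 - (92/27)x - 13/81
[E_{1/3}, S_{2}] f = -(224/3)x^3 - 64x^2 - (500/27)x - 49/27


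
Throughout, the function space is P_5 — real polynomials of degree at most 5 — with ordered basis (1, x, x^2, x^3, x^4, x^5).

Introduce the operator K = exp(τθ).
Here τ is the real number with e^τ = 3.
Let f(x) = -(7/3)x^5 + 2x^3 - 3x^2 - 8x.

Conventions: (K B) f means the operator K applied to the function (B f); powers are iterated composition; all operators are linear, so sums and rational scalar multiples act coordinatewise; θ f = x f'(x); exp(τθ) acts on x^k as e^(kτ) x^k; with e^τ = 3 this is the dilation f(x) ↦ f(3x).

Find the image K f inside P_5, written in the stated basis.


exp(τθ) x^k = e^(kτ) x^k; with e^τ = 3 this sends x^k to 3^k x^k
x ↦ 3 x
x^2 ↦ 9 x^2
x^3 ↦ 27 x^3
x^5 ↦ 243 x^5
applying this coordinatewise to f: exp(τθ) f = -567x^5 + 54x^3 - 27x^2 - 24x

the result is g(x) = -567x^5 + 54x^3 - 27x^2 - 24x


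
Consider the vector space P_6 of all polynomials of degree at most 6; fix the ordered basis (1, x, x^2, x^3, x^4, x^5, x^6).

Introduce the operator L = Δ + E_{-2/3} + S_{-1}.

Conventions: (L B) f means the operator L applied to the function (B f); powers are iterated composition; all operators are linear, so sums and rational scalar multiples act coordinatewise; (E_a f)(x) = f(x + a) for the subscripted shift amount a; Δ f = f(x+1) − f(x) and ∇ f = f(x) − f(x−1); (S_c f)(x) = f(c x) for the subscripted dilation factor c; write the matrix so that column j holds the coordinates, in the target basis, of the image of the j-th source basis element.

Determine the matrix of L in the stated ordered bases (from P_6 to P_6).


the matrix is [[2, 1/3, 13/9, 19/27, 97/81, 211/243, 793/729]; [0, 0, 2/3, 13/3, 76/27, 485/81, 422/81]; [0, 0, 2, 1, 26/3, 190/27, 485/27]; [0, 0, 0, 0, 4/3, 130/9, 380/27]; [0, 0, 0, 0, 2, 5/3, 65/3]; [0, 0, 0, 0, 0, 0, 2]; [0, 0, 0, 0, 0, 0, 2]] (rows listed top to bottom)

image of 1: 2
image of x: 1/3
image of x^2: 2x^2 + (2/3)x + 13/9
image of x^3: x^2 + (13/3)x + 19/27
image of x^4: 2x^4 + (4/3)x^3 + (26/3)x^2 + (76/27)x + 97/81
image of x^5: (5/3)x^4 + (130/9)x^3 + (190/27)x^2 + (485/81)x + 211/243
image of x^6: 2x^6 + 2x^5 + (65/3)x^4 + (380/27)x^3 + (485/27)x^2 + (422/81)x + 793/729
each image's coordinates form column j of the matrix


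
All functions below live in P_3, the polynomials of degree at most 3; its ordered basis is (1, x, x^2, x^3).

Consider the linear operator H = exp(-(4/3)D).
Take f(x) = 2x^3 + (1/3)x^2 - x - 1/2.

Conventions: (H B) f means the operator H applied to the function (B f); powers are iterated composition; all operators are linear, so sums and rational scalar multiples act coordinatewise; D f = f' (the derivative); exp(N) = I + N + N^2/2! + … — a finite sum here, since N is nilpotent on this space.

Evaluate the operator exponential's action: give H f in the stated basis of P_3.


order-1 term: -8x^2 - (8/9)x + 4/3
order-2 term: (32/3)x + 16/27
order-3 term: -128/27
the series for exp(-(4/3)D) f terminates at order 3
exp(-(4/3)D) f = 2x^3 - (23/3)x^2 + (79/9)x - 179/54

the image equals g(x) = 2x^3 - (23/3)x^2 + (79/9)x - 179/54


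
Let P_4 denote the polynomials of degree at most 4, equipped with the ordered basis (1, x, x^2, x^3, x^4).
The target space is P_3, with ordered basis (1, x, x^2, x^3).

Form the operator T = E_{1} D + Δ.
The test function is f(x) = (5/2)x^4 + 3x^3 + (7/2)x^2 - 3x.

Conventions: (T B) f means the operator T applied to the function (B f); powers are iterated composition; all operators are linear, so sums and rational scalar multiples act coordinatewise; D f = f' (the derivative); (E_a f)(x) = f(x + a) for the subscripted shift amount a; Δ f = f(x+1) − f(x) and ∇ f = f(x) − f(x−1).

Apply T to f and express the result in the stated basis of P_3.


D f = 10x^3 + 9x^2 + 7x - 3
E_{1} D f = 10x^3 + 39x^2 + 55x + 23
Δ f = 10x^3 + 24x^2 + 26x + 6
(E_{1} D + Δ) f = 20x^3 + 63x^2 + 81x + 29

g(x) = 20x^3 + 63x^2 + 81x + 29


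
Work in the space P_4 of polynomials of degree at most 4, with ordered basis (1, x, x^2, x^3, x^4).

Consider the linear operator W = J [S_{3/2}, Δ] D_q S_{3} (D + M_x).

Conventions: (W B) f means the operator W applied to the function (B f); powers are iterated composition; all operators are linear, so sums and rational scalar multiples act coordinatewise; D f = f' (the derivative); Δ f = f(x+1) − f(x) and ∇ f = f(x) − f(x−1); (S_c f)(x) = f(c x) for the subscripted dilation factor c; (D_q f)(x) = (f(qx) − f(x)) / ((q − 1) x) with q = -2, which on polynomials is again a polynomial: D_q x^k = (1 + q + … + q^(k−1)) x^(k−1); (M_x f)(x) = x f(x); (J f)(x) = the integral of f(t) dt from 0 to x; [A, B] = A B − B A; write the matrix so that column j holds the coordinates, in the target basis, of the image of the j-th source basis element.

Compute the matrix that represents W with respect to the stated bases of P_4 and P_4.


image of 1: 0
image of x: (9/2)x
image of x^2: -(243/4)x^2 - (405/4)x
image of x^3: (3645/8)x^3 + (18225/16)x^2 + (7803/8)x
image of x^4: -(72171/16)x^4 - (120285/8)x^3 - (154305/8)x^2 - (180225/16)x
each image's coordinates form column j of the matrix

the matrix is [[0, 0, 0, 0, 0]; [0, 9/2, -405/4, 7803/8, -180225/16]; [0, 0, -243/4, 18225/16, -154305/8]; [0, 0, 0, 3645/8, -120285/8]; [0, 0, 0, 0, -72171/16]] (rows listed top to bottom)


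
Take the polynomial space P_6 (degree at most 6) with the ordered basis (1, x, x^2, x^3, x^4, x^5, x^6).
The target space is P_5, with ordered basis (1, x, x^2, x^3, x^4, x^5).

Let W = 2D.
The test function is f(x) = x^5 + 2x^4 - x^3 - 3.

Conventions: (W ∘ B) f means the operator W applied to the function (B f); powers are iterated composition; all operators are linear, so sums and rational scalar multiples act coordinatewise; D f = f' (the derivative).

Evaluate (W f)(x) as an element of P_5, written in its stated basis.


D f = 5x^4 + 8x^3 - 3x^2
(2D) f = 10x^4 + 16x^3 - 6x^2

g(x) = 10x^4 + 16x^3 - 6x^2


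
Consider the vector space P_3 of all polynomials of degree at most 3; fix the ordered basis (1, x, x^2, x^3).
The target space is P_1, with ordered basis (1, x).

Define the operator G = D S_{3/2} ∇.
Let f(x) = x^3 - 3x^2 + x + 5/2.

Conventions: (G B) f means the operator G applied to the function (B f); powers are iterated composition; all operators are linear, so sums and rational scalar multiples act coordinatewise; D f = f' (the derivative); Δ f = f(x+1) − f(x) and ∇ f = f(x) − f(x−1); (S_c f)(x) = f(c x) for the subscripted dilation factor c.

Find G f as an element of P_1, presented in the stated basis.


∇ f = 3x^2 - 9x + 5
S_{3/2} ∇ f = (27/4)x^2 - (27/2)x + 5
D S_{3/2} ∇ f = (27/2)x - 27/2

the result is g(x) = (27/2)x - 27/2


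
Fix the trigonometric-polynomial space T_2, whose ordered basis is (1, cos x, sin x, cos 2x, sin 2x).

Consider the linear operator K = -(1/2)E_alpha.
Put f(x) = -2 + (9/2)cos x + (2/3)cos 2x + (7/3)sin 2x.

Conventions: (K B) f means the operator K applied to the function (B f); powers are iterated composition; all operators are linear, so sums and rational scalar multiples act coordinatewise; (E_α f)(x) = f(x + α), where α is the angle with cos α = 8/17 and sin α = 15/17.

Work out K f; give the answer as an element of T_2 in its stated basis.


the result is g(x) = 1 - (18/17)cos x + (135/68)sin x - (679/867)cos 2x + (1607/1734)sin 2x

E_alpha f = -2 + (36/17)cos x - (135/34)sin x + (1358/867)cos 2x - (1607/867)sin 2x
(-(1/2)E_alpha) f = 1 - (18/17)cos x + (135/68)sin x - (679/867)cos 2x + (1607/1734)sin 2x


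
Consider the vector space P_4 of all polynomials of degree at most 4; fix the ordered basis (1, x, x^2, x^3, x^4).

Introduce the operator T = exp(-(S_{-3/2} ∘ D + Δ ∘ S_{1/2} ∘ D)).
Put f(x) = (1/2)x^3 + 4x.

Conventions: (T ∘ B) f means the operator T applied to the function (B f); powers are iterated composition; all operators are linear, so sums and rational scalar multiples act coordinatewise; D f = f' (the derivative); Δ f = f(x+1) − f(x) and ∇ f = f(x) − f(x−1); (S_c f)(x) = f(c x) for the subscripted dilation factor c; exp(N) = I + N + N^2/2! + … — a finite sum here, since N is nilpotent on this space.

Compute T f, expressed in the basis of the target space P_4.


order-1 term: -(27/8)x^2 - (3/4)x - 35/8
order-2 term: -(81/16)x + 33/16
order-3 term: 27/16
the series for exp(-(S_{-3/2} ∘ D + Δ ∘ S_{1/2} ∘ D)) f terminates at order 3
exp(-(S_{-3/2} ∘ D + Δ ∘ S_{1/2} ∘ D)) f = (1/2)x^3 - (27/8)x^2 - (29/16)x - 5/8

g(x) = (1/2)x^3 - (27/8)x^2 - (29/16)x - 5/8


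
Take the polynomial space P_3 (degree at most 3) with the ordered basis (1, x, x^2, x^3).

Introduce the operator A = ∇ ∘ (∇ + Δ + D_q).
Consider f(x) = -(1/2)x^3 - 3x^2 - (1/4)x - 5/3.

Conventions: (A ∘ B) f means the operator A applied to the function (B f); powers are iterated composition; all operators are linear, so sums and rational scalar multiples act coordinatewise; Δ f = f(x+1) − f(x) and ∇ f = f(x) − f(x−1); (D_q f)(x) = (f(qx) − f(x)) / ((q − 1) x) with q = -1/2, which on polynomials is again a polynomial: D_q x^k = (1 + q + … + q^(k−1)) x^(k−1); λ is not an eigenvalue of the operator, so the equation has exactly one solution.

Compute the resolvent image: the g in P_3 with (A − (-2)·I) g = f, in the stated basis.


g(x) = -(1/4)x^3 - (3/2)x^2 + (25/16)x + 163/96

write g with unknown coordinates in the stated basis and equate coefficients in (A − (-2)·I) g = f
solving from the highest basis element down gives g = -(1/4)x^3 - (3/2)x^2 + (25/16)x + 163/96
check: A g = -(27/8)x - 81/16
so A g − (-2)·g = -(1/2)x^3 - 3x^2 - (1/4)x - 5/3 = f ✓


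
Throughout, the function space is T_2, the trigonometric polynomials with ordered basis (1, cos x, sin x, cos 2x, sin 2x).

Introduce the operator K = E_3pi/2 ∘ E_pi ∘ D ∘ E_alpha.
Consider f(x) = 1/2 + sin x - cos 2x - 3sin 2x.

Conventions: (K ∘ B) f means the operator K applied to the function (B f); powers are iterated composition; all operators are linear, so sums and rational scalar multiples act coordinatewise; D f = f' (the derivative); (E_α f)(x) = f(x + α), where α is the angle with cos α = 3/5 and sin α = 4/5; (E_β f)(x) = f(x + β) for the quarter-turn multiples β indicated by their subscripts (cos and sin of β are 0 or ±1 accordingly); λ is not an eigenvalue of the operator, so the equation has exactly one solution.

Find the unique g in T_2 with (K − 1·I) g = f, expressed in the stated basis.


write g with unknown coordinates in the stated basis and equate coefficients in (K − 1·I) g = f
solving from the highest basis element down gives g = -1/2 + (1/4)cos x - (1/2)sin x + (19/29)cos 2x - (83/29)sin 2x
check: K g = (1/4)cos x + (1/2)sin x - (10/29)cos 2x - (170/29)sin 2x
so K g − 1·g = 1/2 + sin x - cos 2x - 3sin 2x = f ✓

the result is g(x) = -1/2 + (1/4)cos x - (1/2)sin x + (19/29)cos 2x - (83/29)sin 2x


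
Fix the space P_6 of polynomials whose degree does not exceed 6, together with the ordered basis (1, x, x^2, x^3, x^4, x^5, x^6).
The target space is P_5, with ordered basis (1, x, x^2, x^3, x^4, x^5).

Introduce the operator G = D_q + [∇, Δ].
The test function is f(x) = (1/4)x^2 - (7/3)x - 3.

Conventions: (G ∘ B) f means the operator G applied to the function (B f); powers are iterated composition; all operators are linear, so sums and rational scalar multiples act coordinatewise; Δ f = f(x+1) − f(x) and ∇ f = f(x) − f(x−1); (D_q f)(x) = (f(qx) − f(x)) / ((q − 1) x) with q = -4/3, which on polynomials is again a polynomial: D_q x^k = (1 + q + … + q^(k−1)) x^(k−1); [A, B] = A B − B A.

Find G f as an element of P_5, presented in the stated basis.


D_q f = -(1/12)x - 7/3
Δ f = (1/2)x - 25/12
∇ Δ f = 1/2
∇ f = (1/2)x - 31/12
Δ ∇ f = 1/2
[∇, Δ] f = 0
(D_q + [∇, Δ]) f = -(1/12)x - 7/3

g(x) = -(1/12)x - 7/3


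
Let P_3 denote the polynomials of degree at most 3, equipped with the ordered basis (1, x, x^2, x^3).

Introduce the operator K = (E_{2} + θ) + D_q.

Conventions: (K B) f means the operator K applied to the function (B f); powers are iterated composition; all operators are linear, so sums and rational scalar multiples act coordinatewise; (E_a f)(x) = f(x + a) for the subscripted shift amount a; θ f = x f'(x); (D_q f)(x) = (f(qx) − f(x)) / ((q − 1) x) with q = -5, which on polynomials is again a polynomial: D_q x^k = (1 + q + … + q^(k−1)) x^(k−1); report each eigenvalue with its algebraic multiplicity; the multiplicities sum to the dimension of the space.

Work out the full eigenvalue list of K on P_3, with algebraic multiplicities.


λ = 1 (multiplicity 1), λ = 2 (multiplicity 1), λ = 3 (multiplicity 1), λ = 4 (multiplicity 1)

image of 1: 1
image of x: 2x + 3
image of x^2: 3x^2 + 4
image of x^3: 4x^3 + 27x^2 + 12x + 8
the matrix is upper triangular; its diagonal is (1, 2, 3, 4)
for a triangular matrix the eigenvalues are the diagonal entries, with algebraic multiplicity their repetition count


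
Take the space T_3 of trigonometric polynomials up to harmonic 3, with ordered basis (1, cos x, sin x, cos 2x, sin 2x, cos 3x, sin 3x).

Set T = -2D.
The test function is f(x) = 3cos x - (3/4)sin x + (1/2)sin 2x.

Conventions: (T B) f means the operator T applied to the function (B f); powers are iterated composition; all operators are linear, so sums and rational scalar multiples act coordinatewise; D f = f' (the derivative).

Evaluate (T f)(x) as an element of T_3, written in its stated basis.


the image equals g(x) = (3/2)cos x + 6sin x - 2cos 2x

D f = -(3/4)cos x - 3sin x + cos 2x
(-2D) f = (3/2)cos x + 6sin x - 2cos 2x


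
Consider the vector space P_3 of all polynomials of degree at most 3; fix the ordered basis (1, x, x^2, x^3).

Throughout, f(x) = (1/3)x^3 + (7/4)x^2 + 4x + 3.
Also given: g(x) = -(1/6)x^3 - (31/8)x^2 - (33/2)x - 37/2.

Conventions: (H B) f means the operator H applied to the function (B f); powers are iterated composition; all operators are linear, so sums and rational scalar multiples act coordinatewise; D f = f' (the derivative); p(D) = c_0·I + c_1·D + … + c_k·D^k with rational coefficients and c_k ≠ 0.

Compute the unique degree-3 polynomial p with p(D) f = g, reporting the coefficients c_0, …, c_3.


D^0 f = (1/3)x^3 + (7/4)x^2 + 4x + 3
D^1 f = x^2 + (7/2)x + 4
D^2 f = 2x + 7/2
D^3 f = 2
matching coefficients of g against c_0 f + c_1 Df + … from the top degree down determines the c_i
solution: c_0 = -1/2, c_1 = -3, c_2 = -2, c_3 = 1

p(D) = -(1/2)·I − 3·D − 2·D^2 + D^3, i.e. c_0 = -1/2, c_1 = -3, c_2 = -2, c_3 = 1


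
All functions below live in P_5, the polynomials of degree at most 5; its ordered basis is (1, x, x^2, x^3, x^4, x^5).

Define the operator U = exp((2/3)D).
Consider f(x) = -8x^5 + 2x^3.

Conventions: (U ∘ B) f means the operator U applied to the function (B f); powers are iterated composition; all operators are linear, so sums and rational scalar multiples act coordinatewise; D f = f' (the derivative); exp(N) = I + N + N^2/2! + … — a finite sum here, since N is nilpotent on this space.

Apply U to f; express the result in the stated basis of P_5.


order-1 term: -(80/3)x^4 + 4x^2
order-2 term: -(320/9)x^3 + (8/3)x
order-3 term: -(640/27)x^2 + 16/27
order-4 term: -(640/81)x
order-5 term: -256/243
the series for exp((2/3)D) f terminates at order 5
exp((2/3)D) f = -8x^5 - (80/3)x^4 - (302/9)x^3 - (532/27)x^2 - (424/81)x - 112/243

g(x) = -8x^5 - (80/3)x^4 - (302/9)x^3 - (532/27)x^2 - (424/81)x - 112/243


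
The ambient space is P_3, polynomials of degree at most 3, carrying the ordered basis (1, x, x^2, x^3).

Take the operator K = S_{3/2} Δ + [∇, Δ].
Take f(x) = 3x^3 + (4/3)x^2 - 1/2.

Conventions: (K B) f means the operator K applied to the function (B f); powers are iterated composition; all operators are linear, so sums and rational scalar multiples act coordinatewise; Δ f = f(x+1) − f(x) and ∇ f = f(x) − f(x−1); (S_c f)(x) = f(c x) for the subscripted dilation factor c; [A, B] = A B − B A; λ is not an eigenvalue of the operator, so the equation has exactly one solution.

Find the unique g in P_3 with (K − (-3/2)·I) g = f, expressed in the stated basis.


write g with unknown coordinates in the stated basis and equate coefficients in (K − (-3/2)·I) g = f
solving from the highest basis element down gives g = 2x^3 - (73/9)x^2 + (92/9)x - 83/27
check: K g = (27/2)x^2 - (46/3)x + 37/9
so K g − (-3/2)·g = 3x^3 + (4/3)x^2 - 1/2 = f ✓

the image equals g(x) = 2x^3 - (73/9)x^2 + (92/9)x - 83/27


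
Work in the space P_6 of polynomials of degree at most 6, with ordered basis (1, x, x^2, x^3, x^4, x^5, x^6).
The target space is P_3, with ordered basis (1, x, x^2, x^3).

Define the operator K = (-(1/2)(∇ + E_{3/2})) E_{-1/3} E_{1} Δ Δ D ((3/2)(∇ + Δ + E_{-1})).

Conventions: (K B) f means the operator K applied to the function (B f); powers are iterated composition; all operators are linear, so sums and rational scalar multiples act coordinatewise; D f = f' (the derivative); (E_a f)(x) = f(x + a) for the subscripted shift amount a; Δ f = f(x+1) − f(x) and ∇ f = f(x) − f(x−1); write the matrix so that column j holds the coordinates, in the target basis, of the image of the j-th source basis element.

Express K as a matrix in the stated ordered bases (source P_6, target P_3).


the matrix is [[0, 0, 0, -9/2, -93, -3935/4, -96395/12]; [0, 0, 0, 0, -18, -465, -11805/2]; [0, 0, 0, 0, 0, -45, -1395]; [0, 0, 0, 0, 0, 0, -90]] (rows listed top to bottom)

image of 1: 0
image of x: 0
image of x^2: 0
image of x^3: -9/2
image of x^4: -18x - 93
image of x^5: -45x^2 - 465x - 3935/4
image of x^6: -90x^3 - 1395x^2 - (11805/2)x - 96395/12
each image's coordinates form column j of the matrix


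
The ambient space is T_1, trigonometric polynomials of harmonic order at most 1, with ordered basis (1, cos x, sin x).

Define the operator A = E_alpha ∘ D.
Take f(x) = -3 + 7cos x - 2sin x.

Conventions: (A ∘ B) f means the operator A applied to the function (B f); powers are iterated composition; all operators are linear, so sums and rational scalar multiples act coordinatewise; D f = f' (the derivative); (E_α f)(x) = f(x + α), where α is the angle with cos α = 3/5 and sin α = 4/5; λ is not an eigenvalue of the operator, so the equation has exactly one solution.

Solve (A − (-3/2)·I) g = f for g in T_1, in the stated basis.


the result is g(x) = -2 + (122/17)cos x + (56/17)sin x

write g with unknown coordinates in the stated basis and equate coefficients in (A − (-3/2)·I) g = f
solving from the highest basis element down gives g = -2 + (122/17)cos x + (56/17)sin x
check: A g = -(64/17)cos x - (118/17)sin x
so A g − (-3/2)·g = -3 + 7cos x - 2sin x = f ✓


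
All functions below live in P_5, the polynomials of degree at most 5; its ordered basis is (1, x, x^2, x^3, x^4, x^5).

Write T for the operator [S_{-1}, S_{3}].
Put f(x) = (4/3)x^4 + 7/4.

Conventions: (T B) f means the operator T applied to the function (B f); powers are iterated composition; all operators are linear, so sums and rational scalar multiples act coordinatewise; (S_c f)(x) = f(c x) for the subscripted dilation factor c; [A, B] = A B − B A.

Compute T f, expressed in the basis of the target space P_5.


S_{3} f = 108x^4 + 7/4
S_{-1} S_{3} f = 108x^4 + 7/4
S_{-1} f = (4/3)x^4 + 7/4
S_{3} S_{-1} f = 108x^4 + 7/4
[S_{-1}, S_{3}] f = 0

the image equals g(x) = 0


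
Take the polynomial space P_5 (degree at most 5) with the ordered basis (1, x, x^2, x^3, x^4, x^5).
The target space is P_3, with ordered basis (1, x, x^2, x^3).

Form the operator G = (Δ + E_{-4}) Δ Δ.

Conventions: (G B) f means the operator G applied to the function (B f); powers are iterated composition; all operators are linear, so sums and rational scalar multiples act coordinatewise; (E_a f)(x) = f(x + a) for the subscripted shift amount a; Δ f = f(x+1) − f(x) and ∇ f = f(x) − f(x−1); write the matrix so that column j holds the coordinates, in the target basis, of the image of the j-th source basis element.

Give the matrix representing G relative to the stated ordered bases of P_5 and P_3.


the matrix is [[0, 0, 2, -12, 146, -420]; [0, 0, 0, 6, -48, 730]; [0, 0, 0, 0, 12, -120]; [0, 0, 0, 0, 0, 20]] (rows listed top to bottom)

image of 1: 0
image of x: 0
image of x^2: 2
image of x^3: 6x - 12
image of x^4: 12x^2 - 48x + 146
image of x^5: 20x^3 - 120x^2 + 730x - 420
each image's coordinates form column j of the matrix


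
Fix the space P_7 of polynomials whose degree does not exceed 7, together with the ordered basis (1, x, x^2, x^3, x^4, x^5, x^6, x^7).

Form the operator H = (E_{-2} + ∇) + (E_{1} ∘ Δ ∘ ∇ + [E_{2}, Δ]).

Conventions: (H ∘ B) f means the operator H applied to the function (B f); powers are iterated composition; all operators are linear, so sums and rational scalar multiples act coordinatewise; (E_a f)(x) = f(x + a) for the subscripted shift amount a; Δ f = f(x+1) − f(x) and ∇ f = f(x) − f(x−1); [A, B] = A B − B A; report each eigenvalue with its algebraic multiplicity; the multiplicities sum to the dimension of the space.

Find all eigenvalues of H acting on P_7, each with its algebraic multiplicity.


λ = 1 (multiplicity 8)

image of 1: 1
image of x: x - 1
image of x^2: x^2 - 2x + 5
image of x^3: x^3 - 3x^2 + 15x - 1
image of x^4: x^4 - 4x^3 + 30x^2 - 4x + 29
image of x^5: x^5 - 5x^4 + 50x^3 - 10x^2 + 145x - 1
image of x^6: x^6 - 6x^5 + 75x^4 - 20x^3 + 435x^2 - 6x + 125
image of x^7: x^7 - 7x^6 + 105x^5 - 35x^4 + 1015x^3 - 21x^2 + 875x - 1
the matrix is upper triangular; its diagonal is (1, 1, 1, 1, 1, 1, 1, 1)
for a triangular matrix the eigenvalues are the diagonal entries, with algebraic multiplicity their repetition count


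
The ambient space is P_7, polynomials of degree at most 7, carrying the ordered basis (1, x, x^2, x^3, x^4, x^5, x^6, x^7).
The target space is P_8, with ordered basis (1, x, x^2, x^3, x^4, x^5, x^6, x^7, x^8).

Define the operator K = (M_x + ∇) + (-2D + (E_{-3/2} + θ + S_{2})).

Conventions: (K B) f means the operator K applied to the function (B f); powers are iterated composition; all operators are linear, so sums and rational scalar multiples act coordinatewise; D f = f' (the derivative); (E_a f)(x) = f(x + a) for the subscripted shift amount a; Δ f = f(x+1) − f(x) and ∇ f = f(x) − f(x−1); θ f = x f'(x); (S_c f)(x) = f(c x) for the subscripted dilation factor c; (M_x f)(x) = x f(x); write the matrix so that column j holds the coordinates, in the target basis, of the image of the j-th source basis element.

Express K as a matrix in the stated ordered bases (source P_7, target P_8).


image of 1: x + 2
image of x: x^2 + 4x - 5/2
image of x^2: x^3 + 7x^2 - 5x + 5/4
image of x^3: x^4 + 12x^3 - (15/2)x^2 + (15/4)x - 19/8
image of x^4: x^5 + 21x^4 - 10x^3 + (15/2)x^2 - (19/2)x + 65/16
image of x^5: x^6 + 38x^5 - (25/2)x^4 + (25/2)x^3 - (95/4)x^2 + (325/16)x - 211/32
image of x^6: x^7 + 71x^6 - 15x^5 + (75/4)x^4 - (95/2)x^3 + (975/16)x^2 - (633/16)x + 665/64
image of x^7: x^8 + 136x^7 - (35/2)x^6 + (105/4)x^5 - (665/8)x^4 + (2275/16)x^3 - (4431/32)x^2 + (4655/64)x - 2059/128
each image's coordinates form column j of the matrix

the matrix is [[2, -5/2, 5/4, -19/8, 65/16, -211/32, 665/64, -2059/128]; [1, 4, -5, 15/4, -19/2, 325/16, -633/16, 4655/64]; [0, 1, 7, -15/2, 15/2, -95/4, 975/16, -4431/32]; [0, 0, 1, 12, -10, 25/2, -95/2, 2275/16]; [0, 0, 0, 1, 21, -25/2, 75/4, -665/8]; [0, 0, 0, 0, 1, 38, -15, 105/4]; [0, 0, 0, 0, 0, 1, 71, -35/2]; [0, 0, 0, 0, 0, 0, 1, 136]; [0, 0, 0, 0, 0, 0, 0, 1]] (rows listed top to bottom)


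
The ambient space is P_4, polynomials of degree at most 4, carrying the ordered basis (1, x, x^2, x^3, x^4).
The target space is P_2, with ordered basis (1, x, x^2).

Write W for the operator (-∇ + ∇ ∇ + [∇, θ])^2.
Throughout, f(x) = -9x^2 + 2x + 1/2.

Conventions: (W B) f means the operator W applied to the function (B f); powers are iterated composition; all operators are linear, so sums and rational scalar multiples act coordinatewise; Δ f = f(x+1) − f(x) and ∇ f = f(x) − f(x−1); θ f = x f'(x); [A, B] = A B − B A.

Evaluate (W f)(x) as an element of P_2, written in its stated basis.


∇ f = -18x + 11
(-∇) f = 18x - 11
∇ f = -18x + 11
∇ ∇ f = -18
θ f = -18x^2 + 2x
∇ θ f = -36x + 20
∇ f = -18x + 11
θ ∇ f = -18x
[∇, θ] f = -18x + 20
(-∇ + ∇ ∇ + [∇, θ]) f = -9
∇ (-∇ + ∇ ∇ + [∇, θ]) f = 0
(-∇) (-∇ + ∇ ∇ + [∇, θ]) f = 0
∇ (-∇ + ∇ ∇ + [∇, θ]) f = 0
∇ ∇ (-∇ + ∇ ∇ + [∇, θ]) f = 0
θ (-∇ + ∇ ∇ + [∇, θ]) f = 0
∇ θ (-∇ + ∇ ∇ + [∇, θ]) f = 0
∇ (-∇ + ∇ ∇ + [∇, θ]) f = 0
θ ∇ (-∇ + ∇ ∇ + [∇, θ]) f = 0
[∇, θ] (-∇ + ∇ ∇ + [∇, θ]) f = 0
(-∇ + ∇ ∇ + [∇, θ]) (-∇ + ∇ ∇ + [∇, θ]) f = 0

the image equals g(x) = 0


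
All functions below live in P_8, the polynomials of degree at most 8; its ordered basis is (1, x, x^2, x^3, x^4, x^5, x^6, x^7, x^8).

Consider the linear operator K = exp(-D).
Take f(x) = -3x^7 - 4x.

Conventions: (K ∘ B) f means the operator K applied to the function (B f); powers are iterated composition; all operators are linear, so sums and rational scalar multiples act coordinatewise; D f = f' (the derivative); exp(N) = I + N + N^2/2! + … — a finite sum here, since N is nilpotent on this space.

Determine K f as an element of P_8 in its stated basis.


g(x) = -3x^7 + 21x^6 - 63x^5 + 105x^4 - 105x^3 + 63x^2 - 25x + 7

order-1 term: 21x^6 + 4
order-2 term: -63x^5
order-3 term: 105x^4
order-4 term: -105x^3
order-5 term: 63x^2
order-6 term: -21x
order-7 term: 3
the series for exp(-D) f terminates at order 7
exp(-D) f = -3x^7 + 21x^6 - 63x^5 + 105x^4 - 105x^3 + 63x^2 - 25x + 7


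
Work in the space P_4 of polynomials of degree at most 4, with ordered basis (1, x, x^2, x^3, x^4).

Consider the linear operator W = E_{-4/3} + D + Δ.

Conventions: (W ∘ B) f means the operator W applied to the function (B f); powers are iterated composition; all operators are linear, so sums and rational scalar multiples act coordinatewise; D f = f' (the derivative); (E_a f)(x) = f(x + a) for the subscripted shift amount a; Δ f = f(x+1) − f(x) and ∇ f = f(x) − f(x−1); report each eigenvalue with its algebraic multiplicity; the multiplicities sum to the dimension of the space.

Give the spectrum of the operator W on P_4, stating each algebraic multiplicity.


image of 1: 1
image of x: x + 2/3
image of x^2: x^2 + (4/3)x + 25/9
image of x^3: x^3 + 2x^2 + (25/3)x - 37/27
image of x^4: x^4 + (8/3)x^3 + (50/3)x^2 - (148/27)x + 337/81
the matrix is upper triangular; its diagonal is (1, 1, 1, 1, 1)
for a triangular matrix the eigenvalues are the diagonal entries, with algebraic multiplicity their repetition count

λ = 1 (multiplicity 5)


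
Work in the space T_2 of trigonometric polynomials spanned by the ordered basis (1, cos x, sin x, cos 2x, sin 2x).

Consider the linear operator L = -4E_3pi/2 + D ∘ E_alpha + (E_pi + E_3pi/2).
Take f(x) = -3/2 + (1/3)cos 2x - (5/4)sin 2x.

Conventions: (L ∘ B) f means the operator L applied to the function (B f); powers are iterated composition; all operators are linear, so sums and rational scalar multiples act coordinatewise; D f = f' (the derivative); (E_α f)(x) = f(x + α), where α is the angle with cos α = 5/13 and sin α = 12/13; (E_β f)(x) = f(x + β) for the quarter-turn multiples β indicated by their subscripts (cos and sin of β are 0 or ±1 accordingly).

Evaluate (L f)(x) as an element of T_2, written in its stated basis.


E_3pi/2 f = -3/2 - (1/3)cos 2x + (5/4)sin 2x
(-4E_3pi/2) f = 6 + (4/3)cos 2x - 5sin 2x
E_alpha f = -3/2 - (569/507)cos 2x + (435/676)sin 2x
D E_alpha f = (435/338)cos 2x + (1138/507)sin 2x
E_pi f = -3/2 + (1/3)cos 2x - (5/4)sin 2x
E_3pi/2 f = -3/2 - (1/3)cos 2x + (5/4)sin 2x
(E_pi + E_3pi/2) f = -3
(-4E_3pi/2 + D ∘ E_alpha + (E_pi + E_3pi/2)) f = 3 + (2657/1014)cos 2x - (1397/507)sin 2x

g(x) = 3 + (2657/1014)cos 2x - (1397/507)sin 2x


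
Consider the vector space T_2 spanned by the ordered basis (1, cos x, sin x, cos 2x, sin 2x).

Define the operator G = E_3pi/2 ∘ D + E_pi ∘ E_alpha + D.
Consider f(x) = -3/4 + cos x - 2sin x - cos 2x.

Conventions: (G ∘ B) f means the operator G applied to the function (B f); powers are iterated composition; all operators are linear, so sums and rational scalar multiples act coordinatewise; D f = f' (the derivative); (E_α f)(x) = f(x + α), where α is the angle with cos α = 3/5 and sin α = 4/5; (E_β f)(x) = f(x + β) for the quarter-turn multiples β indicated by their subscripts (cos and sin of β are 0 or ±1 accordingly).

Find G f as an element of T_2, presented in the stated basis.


D f = -2cos x - sin x + 2sin 2x
E_3pi/2 D f = cos x - 2sin x - 2sin 2x
E_alpha f = -3/4 - cos x - 2sin x + (7/25)cos 2x + (24/25)sin 2x
E_pi E_alpha f = -3/4 + cos x + 2sin x + (7/25)cos 2x + (24/25)sin 2x
D f = -2cos x - sin x + 2sin 2x
(E_3pi/2 ∘ D + E_pi ∘ E_alpha + D) f = -3/4 - sin x + (7/25)cos 2x + (24/25)sin 2x

g(x) = -3/4 - sin x + (7/25)cos 2x + (24/25)sin 2x
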